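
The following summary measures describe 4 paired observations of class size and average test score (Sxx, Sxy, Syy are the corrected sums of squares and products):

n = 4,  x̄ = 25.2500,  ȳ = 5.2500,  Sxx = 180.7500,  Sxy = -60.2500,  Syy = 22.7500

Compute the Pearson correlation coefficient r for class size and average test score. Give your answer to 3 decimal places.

-0.940

r = Sxy/√(Sxx·Syy) = -60.25/√(4112.0625) = -60.25/64.125365 = -0.939566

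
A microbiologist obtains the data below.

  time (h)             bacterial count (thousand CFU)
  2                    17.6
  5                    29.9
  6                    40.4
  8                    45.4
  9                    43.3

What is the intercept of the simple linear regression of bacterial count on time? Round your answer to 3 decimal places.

n = 5, Σx = 30, Σy = 176.6, Σxy = 1180, Σx² = 210
Sxx = Σx² − (Σx)²/n = 210 − 180 = 30
Sxy = Σxy − (Σx)(Σy)/n = 1180 − 1059.6 = 120.4
b = Sxy/Sxx = 120.4/30 = 4.013333
a = ȳ − b·x̄ = 35.32 − 4.013333·6 = 11.24

11.240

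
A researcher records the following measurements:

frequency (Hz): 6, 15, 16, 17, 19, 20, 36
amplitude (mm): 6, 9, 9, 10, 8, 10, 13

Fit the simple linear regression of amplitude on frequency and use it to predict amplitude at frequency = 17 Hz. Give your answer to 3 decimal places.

8.971

n = 7, Σx = 129, Σy = 65, Σxy = 1305, Σx² = 2863
Sxx = Σx² − (Σx)²/n = 2863 − 2377.285714 = 485.714286
Sxy = Σxy − (Σx)(Σy)/n = 1305 − 1197.857143 = 107.142857
b = Sxy/Sxx = 107.142857/485.714286 = 0.220588
a = ȳ − b·x̄ = 9.285714 − 0.220588·18.428571 = 5.220588
ŷ(17) = a + b·17 = 5.220588 + 0.220588·17 = 8.970588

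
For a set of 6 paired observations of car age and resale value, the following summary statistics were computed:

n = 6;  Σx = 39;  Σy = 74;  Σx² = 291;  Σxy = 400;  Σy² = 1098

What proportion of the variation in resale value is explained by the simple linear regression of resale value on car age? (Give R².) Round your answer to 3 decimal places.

0.944

Sxx = Σx² − (Σx)²/n = 291 − 253.5 = 37.5
Sxy = Σxy − (Σx)(Σy)/n = 400 − 481 = -81
Syy = Σy² − (Σy)²/n = 1098 − 912.666667 = 185.333333
R² = Sxy²/(Sxx·Syy) = (-81)²/(37.5·185.333333) = 0.944029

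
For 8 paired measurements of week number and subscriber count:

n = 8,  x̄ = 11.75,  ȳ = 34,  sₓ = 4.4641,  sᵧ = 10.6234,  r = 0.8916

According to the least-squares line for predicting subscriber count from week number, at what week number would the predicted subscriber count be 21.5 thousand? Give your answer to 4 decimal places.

5.8587

b = r · sᵧ/sₓ = 0.8916 · 10.6234/4.4641 = 2.121777
a = ȳ − b·x̄ = 34 − 2.121777·11.75 = 9.069124
Set a + b·x = 21.5: x = (21.5 − 9.069124) / 2.121777 = 5.858711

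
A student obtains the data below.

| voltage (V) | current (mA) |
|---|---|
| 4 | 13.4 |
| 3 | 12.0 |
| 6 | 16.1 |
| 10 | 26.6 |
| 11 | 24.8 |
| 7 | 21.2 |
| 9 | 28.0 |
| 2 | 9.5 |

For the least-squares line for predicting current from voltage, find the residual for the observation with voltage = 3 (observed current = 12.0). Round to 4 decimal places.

n = 8, Σx = 52, Σy = 151.6, Σxy = 1144.4, Σx² = 416
Sxx = Σx² − (Σx)²/n = 416 − 338 = 78
Sxy = Σxy − (Σx)(Σy)/n = 1144.4 − 985.4 = 159
b = Sxy/Sxx = 159/78 = 2.038462
a = ȳ − b·x̄ = 18.95 − 2.038462·6.5 = 5.7
ŷ(3) = 5.7 + 2.038462·3 = 11.815385
residual = y − ŷ = 12.0 − 11.815385 = 0.184615

0.1846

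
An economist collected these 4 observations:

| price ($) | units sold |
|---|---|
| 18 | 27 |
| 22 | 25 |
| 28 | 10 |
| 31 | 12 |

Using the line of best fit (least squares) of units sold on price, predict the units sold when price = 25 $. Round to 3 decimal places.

18.151

n = 4, Σx = 99, Σy = 74, Σxy = 1688, Σx² = 2553
Sxx = Σx² − (Σx)²/n = 2553 − 2450.25 = 102.75
Sxy = Σxy − (Σx)(Σy)/n = 1688 − 1831.5 = -143.5
b = Sxy/Sxx = -143.5/102.75 = -1.396594
a = ȳ − b·x̄ = 18.5 − (-1.396594)·24.75 = 53.065693
ŷ(25) = a + b·25 = 53.065693 + (-1.396594)·25 = 18.150852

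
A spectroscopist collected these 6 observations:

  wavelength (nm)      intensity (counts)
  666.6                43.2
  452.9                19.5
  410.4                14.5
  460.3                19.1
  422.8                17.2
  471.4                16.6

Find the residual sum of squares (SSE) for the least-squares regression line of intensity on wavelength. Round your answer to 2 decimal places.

n = 6, Σx = 2884.4, Σy = 130.1, Σxy = 67468.6, Σx² = 1430756.02, Σy² = 3392.95
Sxx = Σx² − (Σx)²/n = 1430756.02 − 1386627.226667 = 44128.793333
Sxy = Σxy − (Σx)(Σy)/n = 67468.6 − 62543.406667 = 4925.193333
Syy = Σy² − (Σy)²/n = 3392.95 − 2821.001667 = 571.948333
b = Sxy/Sxx = 4925.193333/44128.793333 = 0.111610
SSE = Syy − b·Sxy = 571.948333 − 0.111610·4925.193333 = 22.249882

22.25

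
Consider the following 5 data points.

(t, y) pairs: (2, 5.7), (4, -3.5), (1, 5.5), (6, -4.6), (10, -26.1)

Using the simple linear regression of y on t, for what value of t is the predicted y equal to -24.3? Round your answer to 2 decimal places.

10.21

n = 5, Σx = 23, Σy = -23, Σxy = -285.7, Σx² = 157
Sxx = Σx² − (Σx)²/n = 157 − 105.8 = 51.2
Sxy = Σxy − (Σx)(Σy)/n = -285.7 − (-105.8) = -179.9
b = Sxy/Sxx = -179.9/51.2 = -3.513672
a = ȳ − b·x̄ = -4.6 − (-3.513672)·4.6 = 11.562891
Set a + b·x = -24.3: x = (-24.3 − 11.562891) / (-3.513672) = 10.206670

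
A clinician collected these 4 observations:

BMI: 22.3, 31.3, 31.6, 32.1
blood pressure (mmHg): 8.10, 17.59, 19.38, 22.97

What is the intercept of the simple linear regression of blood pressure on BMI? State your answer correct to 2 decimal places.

n = 4, Σx = 117.3, Σy = 68.04, Σxy = 2080.942, Σx² = 3505.95
Sxx = Σx² − (Σx)²/n = 3505.95 − 3439.8225 = 66.1275
Sxy = Σxy − (Σx)(Σy)/n = 2080.942 − 1995.273 = 85.669
b = Sxy/Sxx = 85.669/66.1275 = 1.295512
a = ȳ − b·x̄ = 17.01 − 1.295512·29.325 = -20.980903

-20.98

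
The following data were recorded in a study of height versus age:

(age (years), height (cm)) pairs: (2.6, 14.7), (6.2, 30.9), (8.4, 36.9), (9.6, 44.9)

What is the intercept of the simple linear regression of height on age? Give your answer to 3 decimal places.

4.157

n = 4, Σx = 26.8, Σy = 127.4, Σxy = 970.8, Σx² = 207.92
Sxx = Σx² − (Σx)²/n = 207.92 − 179.56 = 28.36
Sxy = Σxy − (Σx)(Σy)/n = 970.8 − 853.58 = 117.22
b = Sxy/Sxx = 117.22/28.36 = 4.133286
a = ȳ − b·x̄ = 31.85 − 4.133286·6.7 = 4.156982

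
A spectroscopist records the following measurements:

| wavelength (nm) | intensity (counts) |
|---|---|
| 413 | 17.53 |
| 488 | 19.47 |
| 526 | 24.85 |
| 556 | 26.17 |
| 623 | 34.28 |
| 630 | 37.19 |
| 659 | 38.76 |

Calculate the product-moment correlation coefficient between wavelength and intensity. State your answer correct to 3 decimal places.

n = 7, Σx = 3895, Σy = 198.25, Σxy = 114691.85, Σx² = 2213835, Σy² = 6049.3253
Sxx = Σx² − (Σx)²/n = 2213835 − 2167289.285714 = 46545.714286
Sxy = Σxy − (Σx)(Σy)/n = 114691.85 − 110311.964286 = 4379.885714
Syy = Σy² − (Σy)²/n = 6049.3253 − 5614.723214 = 434.602086
r = Sxy/√(Sxx·Syy) = 4379.885714/√(20228864.509633) = 4379.885714/4497.650999 = 0.973816

0.974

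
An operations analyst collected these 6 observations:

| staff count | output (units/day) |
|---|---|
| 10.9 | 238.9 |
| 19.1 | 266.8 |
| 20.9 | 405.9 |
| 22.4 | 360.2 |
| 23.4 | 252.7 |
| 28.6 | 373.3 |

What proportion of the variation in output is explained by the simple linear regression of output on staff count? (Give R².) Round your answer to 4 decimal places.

n = 6, Σx = 125.3, Σy = 1897.8, Σxy = 40841.24, Σx² = 2787.71, Σy² = 625964.48
Sxx = Σx² − (Σx)²/n = 2787.71 − 2616.681667 = 171.028333
Sxy = Σxy − (Σx)(Σy)/n = 40841.24 − 39632.39 = 1208.85
Syy = Σy² − (Σy)²/n = 625964.48 − 600274.14 = 25690.34
R² = Sxy²/(Sxx·Syy) = (1208.85)²/(171.028333·25690.34) = 0.332588

0.3326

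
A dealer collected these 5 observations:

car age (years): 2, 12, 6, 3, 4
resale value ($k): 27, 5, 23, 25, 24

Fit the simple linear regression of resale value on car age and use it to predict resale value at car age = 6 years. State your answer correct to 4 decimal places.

n = 5, Σx = 27, Σy = 104, Σxy = 423, Σx² = 209
Sxx = Σx² − (Σx)²/n = 209 − 145.8 = 63.2
Sxy = Σxy − (Σx)(Σy)/n = 423 − 561.6 = -138.6
b = Sxy/Sxx = -138.6/63.2 = -2.193038
a = ȳ − b·x̄ = 20.8 − (-2.193038)·5.4 = 32.642405
ŷ(6) = a + b·6 = 32.642405 + (-2.193038)·6 = 19.484177

19.4842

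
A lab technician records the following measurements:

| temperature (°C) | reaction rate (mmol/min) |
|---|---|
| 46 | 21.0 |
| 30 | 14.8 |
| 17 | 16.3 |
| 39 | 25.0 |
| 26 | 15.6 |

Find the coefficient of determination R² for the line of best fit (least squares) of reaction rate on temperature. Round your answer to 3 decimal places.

0.499

n = 5, Σx = 158, Σy = 92.7, Σxy = 3067.7, Σx² = 5502, Σy² = 1794.09
Sxx = Σx² − (Σx)²/n = 5502 − 4992.8 = 509.2
Sxy = Σxy − (Σx)(Σy)/n = 3067.7 − 2929.32 = 138.38
Syy = Σy² − (Σy)²/n = 1794.09 − 1718.658 = 75.432
R² = Sxy²/(Sxx·Syy) = (138.38)²/(509.2·75.432) = 0.498543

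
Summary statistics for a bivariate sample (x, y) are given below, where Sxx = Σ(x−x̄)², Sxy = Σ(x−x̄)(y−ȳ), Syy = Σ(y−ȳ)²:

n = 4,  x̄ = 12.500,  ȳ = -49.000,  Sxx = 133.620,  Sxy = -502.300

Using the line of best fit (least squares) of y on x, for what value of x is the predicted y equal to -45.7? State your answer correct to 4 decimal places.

11.6221

b = Sxy/Sxx = -502.3/133.62 = -3.759168
a = ȳ − b·x̄ = -49 − (-3.759168)·12.5 = -2.010403
Set a + b·x = -45.7: x = (-45.7 − (-2.010403)) / (-3.759168) = 11.622146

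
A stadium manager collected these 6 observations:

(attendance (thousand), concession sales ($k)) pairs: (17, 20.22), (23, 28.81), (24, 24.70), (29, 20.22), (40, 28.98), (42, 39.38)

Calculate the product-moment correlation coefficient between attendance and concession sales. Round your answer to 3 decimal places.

0.741

n = 6, Σx = 175, Σy = 162.31, Σxy = 4998.71, Σx² = 5599, Σy² = 4648.4277
Sxx = Σx² − (Σx)²/n = 5599 − 5104.166667 = 494.833333
Sxy = Σxy − (Σx)(Σy)/n = 4998.71 − 4734.041667 = 264.668333
Syy = Σy² − (Σy)²/n = 4648.4277 − 4390.756017 = 257.671683
r = Sxy/√(Sxx·Syy) = 264.668333/√(127504.537969) = 264.668333/357.077776 = 0.741206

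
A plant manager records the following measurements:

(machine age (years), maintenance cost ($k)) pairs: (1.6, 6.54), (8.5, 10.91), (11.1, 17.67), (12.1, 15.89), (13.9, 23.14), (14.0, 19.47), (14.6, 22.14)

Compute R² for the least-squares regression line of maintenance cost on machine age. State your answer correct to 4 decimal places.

0.8855

n = 7, Σx = 75.8, Σy = 115.76, Σxy = 1409.075, Σx² = 946.8, Σy² = 2131.2408
Sxx = Σx² − (Σx)²/n = 946.8 − 820.805714 = 125.994286
Sxy = Σxy − (Σx)(Σy)/n = 1409.075 − 1253.515429 = 155.559571
Syy = Σy² − (Σy)²/n = 2131.2408 − 1914.339657 = 216.901143
R² = Sxy²/(Sxx·Syy) = (155.559571)²/(125.994286·216.901143) = 0.885484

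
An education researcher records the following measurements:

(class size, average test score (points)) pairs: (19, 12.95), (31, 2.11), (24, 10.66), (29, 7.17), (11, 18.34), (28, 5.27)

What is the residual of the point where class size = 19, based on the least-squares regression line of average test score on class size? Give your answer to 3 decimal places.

n = 6, Σx = 142, Σy = 56.5, Σxy = 1124.53, Σx² = 3644
Sxx = Σx² − (Σx)²/n = 3644 − 3360.666667 = 283.333333
Sxy = Σxy − (Σx)(Σy)/n = 1124.53 − 1337.166667 = -212.636667
b = Sxy/Sxx = -212.636667/283.333333 = -0.750482
a = ȳ − b·x̄ = 9.416667 − (-0.750482)·23.666667 = 27.178082
ŷ(19) = 27.178082 + (-0.750482)·19 = 12.918918
residual = y − ŷ = 12.95 − 12.918918 = 0.031082

0.031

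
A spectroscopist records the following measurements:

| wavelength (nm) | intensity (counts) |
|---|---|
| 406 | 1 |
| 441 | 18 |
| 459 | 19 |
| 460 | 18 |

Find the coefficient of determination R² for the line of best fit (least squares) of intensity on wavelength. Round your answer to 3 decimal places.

0.894

n = 4, Σx = 1766, Σy = 56, Σxy = 25345, Σx² = 781598, Σy² = 1010
Sxx = Σx² − (Σx)²/n = 781598 − 779689 = 1909
Sxy = Σxy − (Σx)(Σy)/n = 25345 − 24724 = 621
Syy = Σy² − (Σy)²/n = 1010 − 784 = 226
R² = Sxy²/(Sxx·Syy) = (621)²/(1909·226) = 0.893859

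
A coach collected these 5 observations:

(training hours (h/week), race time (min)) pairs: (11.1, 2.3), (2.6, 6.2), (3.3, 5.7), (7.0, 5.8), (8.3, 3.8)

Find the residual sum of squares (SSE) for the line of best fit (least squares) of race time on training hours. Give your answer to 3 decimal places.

n = 5, Σx = 32.3, Σy = 23.8, Σxy = 132.6, Σx² = 258.75, Σy² = 124.3
Sxx = Σx² − (Σx)²/n = 258.75 − 208.658 = 50.092
Sxy = Σxy − (Σx)(Σy)/n = 132.6 − 153.748 = -21.148
Syy = Σy² − (Σy)²/n = 124.3 − 113.288 = 11.012
b = Sxy/Sxx = -21.148/50.092 = -0.422183
SSE = Syy − b·Sxy = 11.012 − (-0.422183)·(-21.148) = 2.083670

2.084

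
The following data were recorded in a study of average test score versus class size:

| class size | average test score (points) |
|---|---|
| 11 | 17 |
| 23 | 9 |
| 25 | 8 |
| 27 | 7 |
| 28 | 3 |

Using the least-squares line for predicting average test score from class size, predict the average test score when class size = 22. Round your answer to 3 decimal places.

n = 5, Σx = 114, Σy = 44, Σxy = 867, Σx² = 2788
Sxx = Σx² − (Σx)²/n = 2788 − 2599.2 = 188.8
Sxy = Σxy − (Σx)(Σy)/n = 867 − 1003.2 = -136.2
b = Sxy/Sxx = -136.2/188.8 = -0.721398
a = ȳ − b·x̄ = 8.8 − (-0.721398)·22.8 = 25.247881
ŷ(22) = a + b·22 = 25.247881 + (-0.721398)·22 = 9.377119

9.377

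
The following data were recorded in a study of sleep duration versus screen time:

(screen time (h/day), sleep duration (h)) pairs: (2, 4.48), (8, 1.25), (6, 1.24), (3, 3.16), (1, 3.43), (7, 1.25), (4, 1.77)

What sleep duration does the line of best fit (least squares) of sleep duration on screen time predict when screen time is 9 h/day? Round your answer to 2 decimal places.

0.36

n = 7, Σx = 31, Σy = 16.58, Σxy = 55.14, Σx² = 179
Sxx = Σx² − (Σx)²/n = 179 − 137.285714 = 41.714286
Sxy = Σxy − (Σx)(Σy)/n = 55.14 − 73.425714 = -18.285714
b = Sxy/Sxx = -18.285714/41.714286 = -0.438356
a = ȳ − b·x̄ = 2.368571 − (-0.438356)·4.428571 = 4.309863
ŷ(9) = a + b·9 = 4.309863 + (-0.438356)·9 = 0.364658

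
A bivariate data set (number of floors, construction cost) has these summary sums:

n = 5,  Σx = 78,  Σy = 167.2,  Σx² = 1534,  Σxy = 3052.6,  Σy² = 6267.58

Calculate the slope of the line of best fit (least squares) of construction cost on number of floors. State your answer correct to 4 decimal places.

Sxx = Σx² − (Σx)²/n = 1534 − 1216.8 = 317.2
Sxy = Σxy − (Σx)(Σy)/n = 3052.6 − 2608.32 = 444.28
b = Sxy/Sxx = 444.28/317.2 = 1.400631

1.4006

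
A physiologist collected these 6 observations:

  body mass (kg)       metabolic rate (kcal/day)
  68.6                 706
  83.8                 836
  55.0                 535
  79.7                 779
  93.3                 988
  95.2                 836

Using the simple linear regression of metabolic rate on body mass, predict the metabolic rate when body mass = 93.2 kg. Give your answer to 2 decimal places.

n = 6, Σx = 475.6, Σy = 4680, Σxy = 381767.3, Σx² = 38873.42
Sxx = Σx² − (Σx)²/n = 38873.42 − 37699.226667 = 1174.193333
Sxy = Σxy − (Σx)(Σy)/n = 381767.3 − 370968 = 10799.3
b = Sxy/Sxx = 10799.3/1174.193333 = 9.197208
a = ȳ − b·x̄ = 780 − 9.197208·79.266667 = 50.968001
ŷ(93.2) = a + b·93.2 = 50.968001 + 9.197208·93.2 = 908.147761

908.15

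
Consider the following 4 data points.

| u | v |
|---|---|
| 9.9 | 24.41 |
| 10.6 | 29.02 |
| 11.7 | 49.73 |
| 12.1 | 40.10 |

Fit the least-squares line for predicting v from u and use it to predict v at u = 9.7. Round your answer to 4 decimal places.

n = 4, Σx = 44.3, Σy = 143.26, Σxy = 1616.322, Σx² = 493.67
Sxx = Σx² − (Σx)²/n = 493.67 − 490.6225 = 3.0475
Sxy = Σxy − (Σx)(Σy)/n = 1616.322 − 1586.6045 = 29.7175
b = Sxy/Sxx = 29.7175/3.0475 = 9.751436
a = ȳ − b·x̄ = 35.815 − 9.751436·11.075 = -72.182149
ŷ(9.7) = a + b·9.7 = -72.182149 + 9.751436·9.7 = 22.406776

22.4068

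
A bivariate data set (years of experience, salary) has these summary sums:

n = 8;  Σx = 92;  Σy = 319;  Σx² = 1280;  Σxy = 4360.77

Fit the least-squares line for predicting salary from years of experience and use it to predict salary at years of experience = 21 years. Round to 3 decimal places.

Sxx = Σx² − (Σx)²/n = 1280 − 1058 = 222
Sxy = Σxy − (Σx)(Σy)/n = 4360.77 − 3668.5 = 692.27
b = Sxy/Sxx = 692.27/222 = 3.118333
a = ȳ − b·x̄ = 39.875 − 3.118333·11.5 = 4.014167
ŷ(21) = a + b·21 = 4.014167 + 3.118333·21 = 69.499167

69.499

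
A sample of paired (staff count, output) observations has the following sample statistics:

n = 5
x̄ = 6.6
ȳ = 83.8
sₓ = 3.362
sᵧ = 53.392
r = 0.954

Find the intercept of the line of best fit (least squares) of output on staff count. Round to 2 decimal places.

-16.19

b = r · sᵧ/sₓ = 0.954 · 53.392/3.362 = 15.150496
a = ȳ − b·x̄ = 83.8 − 15.150496·6.6 = -16.193274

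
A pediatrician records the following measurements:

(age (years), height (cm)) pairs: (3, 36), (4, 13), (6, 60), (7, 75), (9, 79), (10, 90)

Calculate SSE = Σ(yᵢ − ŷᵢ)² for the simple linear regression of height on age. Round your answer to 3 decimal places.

777.973

n = 6, Σx = 39, Σy = 353, Σxy = 2656, Σx² = 291, Σy² = 25031
Sxx = Σx² − (Σx)²/n = 291 − 253.5 = 37.5
Sxy = Σxy − (Σx)(Σy)/n = 2656 − 2294.5 = 361.5
Syy = Σy² − (Σy)²/n = 25031 − 20768.166667 = 4262.833333
b = Sxy/Sxx = 361.5/37.5 = 9.64
SSE = Syy − b·Sxy = 4262.833333 − 9.64·361.5 = 777.973333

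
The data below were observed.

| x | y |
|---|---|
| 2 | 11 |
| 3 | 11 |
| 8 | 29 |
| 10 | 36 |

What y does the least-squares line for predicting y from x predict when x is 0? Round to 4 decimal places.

n = 4, Σx = 23, Σy = 87, Σxy = 647, Σx² = 177
Sxx = Σx² − (Σx)²/n = 177 − 132.25 = 44.75
Sxy = Σxy − (Σx)(Σy)/n = 647 − 500.25 = 146.75
b = Sxy/Sxx = 146.75/44.75 = 3.279330
a = ȳ − b·x̄ = 21.75 − 3.279330·5.75 = 2.893855
ŷ(0) = a + b·0 = 2.893855 + 3.279330·0 = 2.893855

2.8939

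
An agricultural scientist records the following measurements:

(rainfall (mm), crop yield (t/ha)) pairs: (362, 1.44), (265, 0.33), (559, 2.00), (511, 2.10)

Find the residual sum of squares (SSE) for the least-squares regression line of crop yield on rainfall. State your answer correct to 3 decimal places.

0.234

n = 4, Σx = 1697, Σy = 5.87, Σxy = 2799.83, Σx² = 774871, Σy² = 10.5925
Sxx = Σx² − (Σx)²/n = 774871 − 719952.25 = 54918.75
Sxy = Σxy − (Σx)(Σy)/n = 2799.83 − 2490.3475 = 309.4825
Syy = Σy² − (Σy)²/n = 10.5925 − 8.614225 = 1.978275
b = Sxy/Sxx = 309.4825/54918.75 = 0.005635
SSE = Syy − b·Sxy = 1.978275 − 0.005635·309.4825 = 0.234255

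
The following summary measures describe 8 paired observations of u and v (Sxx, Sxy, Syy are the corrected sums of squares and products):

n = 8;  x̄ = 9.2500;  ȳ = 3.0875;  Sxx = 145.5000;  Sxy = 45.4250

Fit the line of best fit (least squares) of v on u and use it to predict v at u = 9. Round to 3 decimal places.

3.009

b = Sxy/Sxx = 45.425/145.5 = 0.312199
a = ȳ − b·x̄ = 3.0875 − 0.312199·9.25 = 0.199656
ŷ(9) = a + b·9 = 0.199656 + 0.312199·9 = 3.009450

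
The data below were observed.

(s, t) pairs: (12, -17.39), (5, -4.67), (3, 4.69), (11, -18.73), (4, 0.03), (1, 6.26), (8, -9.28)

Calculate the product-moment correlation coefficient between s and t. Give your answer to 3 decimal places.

n = 7, Σx = 44, Σy = -39.09, Σxy = -491.85, Σx² = 380, Σy² = 822.3369
Sxx = Σx² − (Σx)²/n = 380 − 276.571429 = 103.428571
Sxy = Σxy − (Σx)(Σy)/n = -491.85 − (-245.708571) = -246.141429
Syy = Σy² − (Σy)²/n = 822.3369 − 218.289729 = 604.047171
r = Sxy/√(Sxx·Syy) = -246.141429/√(62475.736016) = -246.141429/249.951467 = -0.984757

-0.985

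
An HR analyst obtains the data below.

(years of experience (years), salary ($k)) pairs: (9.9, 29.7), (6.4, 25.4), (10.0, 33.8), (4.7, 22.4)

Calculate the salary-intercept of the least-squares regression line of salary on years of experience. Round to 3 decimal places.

n = 4, Σx = 31, Σy = 111.3, Σxy = 899.87, Σx² = 261.06
Sxx = Σx² − (Σx)²/n = 261.06 − 240.25 = 20.81
Sxy = Σxy − (Σx)(Σy)/n = 899.87 − 862.575 = 37.295
b = Sxy/Sxx = 37.295/20.81 = 1.792167
a = ȳ − b·x̄ = 27.825 − 1.792167·7.75 = 13.935704

13.936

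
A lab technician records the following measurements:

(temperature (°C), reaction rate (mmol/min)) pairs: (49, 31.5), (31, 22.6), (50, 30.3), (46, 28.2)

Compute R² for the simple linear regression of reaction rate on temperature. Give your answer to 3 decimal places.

0.951

n = 4, Σx = 176, Σy = 112.6, Σxy = 5056.3, Σx² = 7978, Σy² = 3216.34
Sxx = Σx² − (Σx)²/n = 7978 − 7744 = 234
Sxy = Σxy − (Σx)(Σy)/n = 5056.3 − 4954.4 = 101.9
Syy = Σy² − (Σy)²/n = 3216.34 − 3169.69 = 46.65
R² = Sxy²/(Sxx·Syy) = (101.9)²/(234·46.65) = 0.951220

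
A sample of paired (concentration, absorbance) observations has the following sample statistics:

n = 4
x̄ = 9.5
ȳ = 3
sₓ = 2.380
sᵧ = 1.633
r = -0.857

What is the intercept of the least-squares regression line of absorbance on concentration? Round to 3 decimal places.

8.586

b = r · sᵧ/sₓ = -0.857 · 1.633/2.38 = -0.588017
a = ȳ − b·x̄ = 3 − (-0.588017)·9.5 = 8.586164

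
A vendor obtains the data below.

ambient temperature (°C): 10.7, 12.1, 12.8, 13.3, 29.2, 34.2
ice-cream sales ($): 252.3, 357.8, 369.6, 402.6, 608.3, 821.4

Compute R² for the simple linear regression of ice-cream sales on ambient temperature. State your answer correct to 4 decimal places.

n = 6, Σx = 112.3, Σy = 2812, Σxy = 62968.69, Σx² = 2623.91, Σy² = 1535093.9
Sxx = Σx² − (Σx)²/n = 2623.91 − 2101.881667 = 522.028333
Sxy = Σxy − (Σx)(Σy)/n = 62968.69 − 52631.266667 = 10337.423333
Syy = Σy² − (Σy)²/n = 1535093.9 − 1317890.666667 = 217203.233333
R² = Sxy²/(Sxx·Syy) = (10337.423333)²/(522.028333·217203.233333) = 0.942463

0.9425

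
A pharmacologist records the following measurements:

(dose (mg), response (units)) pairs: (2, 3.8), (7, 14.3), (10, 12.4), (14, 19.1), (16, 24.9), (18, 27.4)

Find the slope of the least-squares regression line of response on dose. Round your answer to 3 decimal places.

n = 6, Σx = 67, Σy = 101.9, Σxy = 1390.7, Σx² = 929
Sxx = Σx² − (Σx)²/n = 929 − 748.166667 = 180.833333
Sxy = Σxy − (Σx)(Σy)/n = 1390.7 − 1137.883333 = 252.816667
b = Sxy/Sxx = 252.816667/180.833333 = 1.398065

1.398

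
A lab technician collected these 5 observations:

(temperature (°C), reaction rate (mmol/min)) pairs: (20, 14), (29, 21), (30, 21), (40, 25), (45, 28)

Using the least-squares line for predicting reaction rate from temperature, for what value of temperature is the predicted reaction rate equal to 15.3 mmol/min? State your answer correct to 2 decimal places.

20.46

n = 5, Σx = 164, Σy = 109, Σxy = 3779, Σx² = 5766
Sxx = Σx² − (Σx)²/n = 5766 − 5379.2 = 386.8
Sxy = Σxy − (Σx)(Σy)/n = 3779 − 3575.2 = 203.8
b = Sxy/Sxx = 203.8/386.8 = 0.526887
a = ȳ − b·x̄ = 21.8 − 0.526887·32.8 = 4.518097
Set a + b·x = 15.3: x = (15.3 − 4.518097) / 0.526887 = 20.463395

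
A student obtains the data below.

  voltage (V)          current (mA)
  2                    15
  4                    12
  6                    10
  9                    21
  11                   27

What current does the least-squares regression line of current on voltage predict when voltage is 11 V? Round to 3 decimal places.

n = 5, Σx = 32, Σy = 85, Σxy = 624, Σx² = 258
Sxx = Σx² − (Σx)²/n = 258 − 204.8 = 53.2
Sxy = Σxy − (Σx)(Σy)/n = 624 − 544 = 80
b = Sxy/Sxx = 80/53.2 = 1.503759
a = ȳ − b·x̄ = 17 − 1.503759·6.4 = 7.375940
ŷ(11) = a + b·11 = 7.375940 + 1.503759·11 = 23.917293

23.917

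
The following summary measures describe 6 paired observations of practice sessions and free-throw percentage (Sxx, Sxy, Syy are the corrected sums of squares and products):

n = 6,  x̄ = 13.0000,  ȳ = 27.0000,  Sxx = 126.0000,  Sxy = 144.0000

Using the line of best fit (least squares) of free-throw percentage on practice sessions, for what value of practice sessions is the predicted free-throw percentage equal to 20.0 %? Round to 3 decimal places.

b = Sxy/Sxx = 144/126 = 1.142857
a = ȳ − b·x̄ = 27 − 1.142857·13 = 12.142857
Set a + b·x = 20.0: x = (20.0 − 12.142857) / 1.142857 = 6.875

6.875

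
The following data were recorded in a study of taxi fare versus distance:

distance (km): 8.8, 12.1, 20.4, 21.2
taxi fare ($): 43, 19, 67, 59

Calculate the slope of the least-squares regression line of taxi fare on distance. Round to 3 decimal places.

n = 4, Σx = 62.5, Σy = 188, Σxy = 3225.9, Σx² = 1089.45
Sxx = Σx² − (Σx)²/n = 1089.45 − 976.5625 = 112.8875
Sxy = Σxy − (Σx)(Σy)/n = 3225.9 − 2937.5 = 288.4
b = Sxy/Sxx = 288.4/112.8875 = 2.554756

2.555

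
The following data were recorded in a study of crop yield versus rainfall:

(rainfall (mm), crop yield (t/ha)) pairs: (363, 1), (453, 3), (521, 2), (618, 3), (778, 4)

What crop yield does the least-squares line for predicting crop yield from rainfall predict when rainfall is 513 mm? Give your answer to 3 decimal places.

n = 5, Σx = 2733, Σy = 13, Σxy = 7730, Σx² = 1595627
Sxx = Σx² − (Σx)²/n = 1595627 − 1493857.8 = 101769.2
Sxy = Σxy − (Σx)(Σy)/n = 7730 − 7105.8 = 624.2
b = Sxy/Sxx = 624.2/101769.2 = 0.006133
a = ȳ − b·x̄ = 2.6 − 0.006133·546.6 = -0.752564
ŷ(513) = a + b·513 = -0.752564 + 0.006133·513 = 2.393915

2.394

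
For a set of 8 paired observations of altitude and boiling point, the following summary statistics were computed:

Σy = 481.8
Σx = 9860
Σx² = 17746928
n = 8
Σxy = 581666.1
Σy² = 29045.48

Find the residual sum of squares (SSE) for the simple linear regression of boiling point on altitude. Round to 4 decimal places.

Sxx = Σx² − (Σx)²/n = 17746928 − 12152450 = 5594478
Sxy = Σxy − (Σx)(Σy)/n = 581666.1 − 593818.5 = -12152.4
Syy = Σy² − (Σy)²/n = 29045.48 − 29016.405 = 29.075
b = Sxy/Sxx = -12152.4/5594478 = -0.002172
SSE = Syy − b·Sxy = 29.075 − (-0.002172)·(-12152.4) = 2.677394

2.6774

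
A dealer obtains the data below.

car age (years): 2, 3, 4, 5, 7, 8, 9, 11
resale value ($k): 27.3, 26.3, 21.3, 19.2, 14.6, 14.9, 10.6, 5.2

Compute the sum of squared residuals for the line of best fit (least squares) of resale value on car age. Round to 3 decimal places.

n = 8, Σx = 49, Σy = 139.4, Σxy = 688.7, Σx² = 369, Σy² = 2833.88
Sxx = Σx² − (Σx)²/n = 369 − 300.125 = 68.875
Sxy = Σxy − (Σx)(Σy)/n = 688.7 − 853.825 = -165.125
Syy = Σy² − (Σy)²/n = 2833.88 − 2429.045 = 404.835
b = Sxy/Sxx = -165.125/68.875 = -2.397459
SSE = Syy − b·Sxy = 404.835 − (-2.397459)·(-165.125) = 8.954555

8.955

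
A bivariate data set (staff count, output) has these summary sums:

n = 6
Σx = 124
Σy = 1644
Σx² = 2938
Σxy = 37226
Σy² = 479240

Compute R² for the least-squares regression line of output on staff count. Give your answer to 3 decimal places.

0.978

Sxx = Σx² − (Σx)²/n = 2938 − 2562.666667 = 375.333333
Sxy = Σxy − (Σx)(Σy)/n = 37226 − 33976 = 3250
Syy = Σy² − (Σy)²/n = 479240 − 450456 = 28784
R² = Sxy²/(Sxx·Syy) = (3250)²/(375.333333·28784) = 0.977684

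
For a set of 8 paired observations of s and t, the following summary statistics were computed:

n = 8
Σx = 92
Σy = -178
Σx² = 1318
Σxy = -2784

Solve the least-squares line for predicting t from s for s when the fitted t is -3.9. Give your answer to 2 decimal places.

5.03

Sxx = Σx² − (Σx)²/n = 1318 − 1058 = 260
Sxy = Σxy − (Σx)(Σy)/n = -2784 − (-2047) = -737
b = Sxy/Sxx = -737/260 = -2.834615
a = ȳ − b·x̄ = -22.25 − (-2.834615)·11.5 = 10.348077
Set a + b·x = -3.9: x = (-3.9 − 10.348077) / (-2.834615) = 5.026459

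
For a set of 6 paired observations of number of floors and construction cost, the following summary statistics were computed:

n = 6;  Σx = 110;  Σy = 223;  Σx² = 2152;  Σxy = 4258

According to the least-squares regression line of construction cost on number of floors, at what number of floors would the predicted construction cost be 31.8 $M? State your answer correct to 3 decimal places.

14.053

Sxx = Σx² − (Σx)²/n = 2152 − 2016.666667 = 135.333333
Sxy = Σxy − (Σx)(Σy)/n = 4258 − 4088.333333 = 169.666667
b = Sxy/Sxx = 169.666667/135.333333 = 1.253695
a = ȳ − b·x̄ = 37.166667 − 1.253695·18.333333 = 14.182266
Set a + b·x = 31.8: x = (31.8 − 14.182266) / 1.253695 = 14.052652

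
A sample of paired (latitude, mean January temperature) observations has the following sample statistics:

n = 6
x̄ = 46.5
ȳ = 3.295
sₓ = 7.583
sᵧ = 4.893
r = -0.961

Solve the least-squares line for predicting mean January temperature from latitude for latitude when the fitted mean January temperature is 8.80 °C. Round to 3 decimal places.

37.622

b = r · sᵧ/sₓ = -0.961 · 4.893/7.583 = -0.620094
a = ȳ − b·x̄ = 3.295 − (-0.620094)·46.5 = 32.129372
Set a + b·x = 8.80: x = (8.80 − 32.129372) / (-0.620094) = 37.622314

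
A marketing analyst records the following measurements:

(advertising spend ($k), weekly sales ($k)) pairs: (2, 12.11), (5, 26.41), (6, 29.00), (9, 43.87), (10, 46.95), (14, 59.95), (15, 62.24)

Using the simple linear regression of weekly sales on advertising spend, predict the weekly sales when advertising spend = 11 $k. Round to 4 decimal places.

n = 7, Σx = 61, Σy = 280.53, Σxy = 2967.5, Σx² = 667
Sxx = Σx² − (Σx)²/n = 667 − 531.571429 = 135.428571
Sxy = Σxy − (Σx)(Σy)/n = 2967.5 − 2444.618571 = 522.881429
b = Sxy/Sxx = 522.881429/135.428571 = 3.860939
a = ȳ − b·x̄ = 40.075714 − 3.860939·8.714286 = 6.430390
ŷ(11) = a + b·11 = 6.430390 + 3.860939·11 = 48.900717

48.9007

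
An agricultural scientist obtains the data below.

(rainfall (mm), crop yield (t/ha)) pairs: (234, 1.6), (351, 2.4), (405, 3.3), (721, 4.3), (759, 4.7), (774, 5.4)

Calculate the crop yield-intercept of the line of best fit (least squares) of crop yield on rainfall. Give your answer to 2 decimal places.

n = 6, Σx = 3244, Σy = 21.7, Σxy = 13400.5, Σx² = 2036980
Sxx = Σx² − (Σx)²/n = 2036980 − 1753922.666667 = 283057.333333
Sxy = Σxy − (Σx)(Σy)/n = 13400.5 − 11732.466667 = 1668.033333
b = Sxy/Sxx = 1668.033333/283057.333333 = 0.005893
a = ȳ − b·x̄ = 3.616667 − 0.005893·540.666667 = 0.430563

0.43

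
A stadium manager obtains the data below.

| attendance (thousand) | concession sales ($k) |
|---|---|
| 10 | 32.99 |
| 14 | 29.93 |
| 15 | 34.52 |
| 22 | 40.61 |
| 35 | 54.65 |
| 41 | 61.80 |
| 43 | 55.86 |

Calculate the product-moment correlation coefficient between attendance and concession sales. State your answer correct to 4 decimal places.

n = 7, Σx = 180, Σy = 310.36, Σxy = 9008.67, Σx² = 5760, Σy² = 14751.1496
Sxx = Σx² − (Σx)²/n = 5760 − 4628.571429 = 1131.428571
Sxy = Σxy − (Σx)(Σy)/n = 9008.67 − 7980.685714 = 1027.984286
Syy = Σy² − (Σy)²/n = 14751.1496 − 13760.475657 = 990.673943
r = Sxy/√(Sxx·Syy) = 1027.984286/√(1120876.803918) = 1027.984286/1058.714694 = 0.970974

0.9710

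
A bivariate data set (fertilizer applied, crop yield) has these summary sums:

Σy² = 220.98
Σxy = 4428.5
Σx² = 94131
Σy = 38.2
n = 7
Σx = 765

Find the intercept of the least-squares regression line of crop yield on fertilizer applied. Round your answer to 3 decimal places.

Sxx = Σx² − (Σx)²/n = 94131 − 83603.571429 = 10527.428571
Sxy = Σxy − (Σx)(Σy)/n = 4428.5 − 4174.714286 = 253.785714
b = Sxy/Sxx = 253.785714/10527.428571 = 0.024107
a = ȳ − b·x̄ = 5.457143 − 0.024107·109.285714 = 2.822582

2.823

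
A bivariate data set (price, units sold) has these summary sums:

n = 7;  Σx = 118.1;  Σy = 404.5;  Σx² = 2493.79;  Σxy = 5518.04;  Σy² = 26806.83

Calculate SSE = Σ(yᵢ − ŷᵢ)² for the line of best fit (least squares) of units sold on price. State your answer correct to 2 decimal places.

27.55

Sxx = Σx² − (Σx)²/n = 2493.79 − 1992.515714 = 501.274286
Sxy = Σxy − (Σx)(Σy)/n = 5518.04 − 6824.492857 = -1306.452857
Syy = Σy² − (Σy)²/n = 26806.83 − 23374.321429 = 3432.508571
b = Sxy/Sxx = -1306.452857/501.274286 = -2.606263
SSE = Syy − b·Sxy = 3432.508571 − (-2.606263)·(-1306.452857) = 27.548220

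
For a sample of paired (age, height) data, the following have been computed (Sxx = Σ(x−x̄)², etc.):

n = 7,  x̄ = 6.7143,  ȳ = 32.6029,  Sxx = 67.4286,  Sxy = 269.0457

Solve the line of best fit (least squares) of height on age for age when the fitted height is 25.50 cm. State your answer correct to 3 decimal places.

4.934

b = Sxy/Sxx = 269.0457/67.4286 = 3.990083
a = ȳ − b·x̄ = 32.6029 − 3.990083·6.7143 = 5.812287
Set a + b·x = 25.50: x = (25.50 − 5.812287) / 3.990083 = 4.934162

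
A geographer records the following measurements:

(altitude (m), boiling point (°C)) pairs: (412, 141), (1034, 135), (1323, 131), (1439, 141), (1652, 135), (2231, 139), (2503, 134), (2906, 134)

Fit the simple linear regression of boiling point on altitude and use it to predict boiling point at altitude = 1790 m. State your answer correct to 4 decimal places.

n = 8, Σx = 13500, Σy = 1090, Σxy = 1831829, Σx² = 27476260
Sxx = Σx² − (Σx)²/n = 27476260 − 22781250 = 4695010
Sxy = Σxy − (Σx)(Σy)/n = 1831829 − 1839375 = -7546
b = Sxy/Sxx = -7546/4695010 = -0.001607
a = ȳ − b·x̄ = 136.25 − (-0.001607)·1687.5 = 138.962215
ŷ(1790) = a + b·1790 = 138.962215 + (-0.001607)·1790 = 136.085258

136.0853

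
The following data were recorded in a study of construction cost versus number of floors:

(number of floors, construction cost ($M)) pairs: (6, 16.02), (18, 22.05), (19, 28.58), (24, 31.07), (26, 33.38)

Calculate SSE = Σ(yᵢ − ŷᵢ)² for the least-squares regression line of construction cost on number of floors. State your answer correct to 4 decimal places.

n = 5, Σx = 93, Σy = 131.1, Σxy = 2649.6, Σx² = 1973, Σy² = 3639.2286
Sxx = Σx² − (Σx)²/n = 1973 − 1729.8 = 243.2
Sxy = Σxy − (Σx)(Σy)/n = 2649.6 − 2438.46 = 211.14
Syy = Σy² − (Σy)²/n = 3639.2286 − 3437.442 = 201.7866
b = Sxy/Sxx = 211.14/243.2 = 0.868174
SSE = Syy − b·Sxy = 201.7866 − 0.868174·211.14 = 18.480269

18.4803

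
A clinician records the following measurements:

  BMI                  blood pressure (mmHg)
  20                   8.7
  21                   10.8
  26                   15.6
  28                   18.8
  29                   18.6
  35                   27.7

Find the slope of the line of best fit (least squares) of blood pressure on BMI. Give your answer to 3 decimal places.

n = 6, Σx = 159, Σy = 100.2, Σxy = 2841.7, Σx² = 4367
Sxx = Σx² − (Σx)²/n = 4367 − 4213.5 = 153.5
Sxy = Σxy − (Σx)(Σy)/n = 2841.7 − 2655.3 = 186.4
b = Sxy/Sxx = 186.4/153.5 = 1.214332

1.214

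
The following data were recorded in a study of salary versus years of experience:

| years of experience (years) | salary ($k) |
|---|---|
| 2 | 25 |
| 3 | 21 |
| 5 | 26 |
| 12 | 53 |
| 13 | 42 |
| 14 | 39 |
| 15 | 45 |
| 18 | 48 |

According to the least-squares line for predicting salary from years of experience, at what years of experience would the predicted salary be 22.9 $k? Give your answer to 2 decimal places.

n = 8, Σx = 82, Σy = 299, Σxy = 3510, Σx² = 1096
Sxx = Σx² − (Σx)²/n = 1096 − 840.5 = 255.5
Sxy = Σxy − (Σx)(Σy)/n = 3510 − 3064.75 = 445.25
b = Sxy/Sxx = 445.25/255.5 = 1.742661
a = ȳ − b·x̄ = 37.375 − 1.742661·10.25 = 19.512720
Set a + b·x = 22.9: x = (22.9 − 19.512720) / 1.742661 = 1.943739

1.94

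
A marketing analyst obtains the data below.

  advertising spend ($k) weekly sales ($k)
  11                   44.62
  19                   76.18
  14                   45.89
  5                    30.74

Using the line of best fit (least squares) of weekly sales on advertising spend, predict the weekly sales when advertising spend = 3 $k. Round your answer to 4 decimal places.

n = 4, Σx = 49, Σy = 197.43, Σxy = 2734.4, Σx² = 703
Sxx = Σx² − (Σx)²/n = 703 − 600.25 = 102.75
Sxy = Σxy − (Σx)(Σy)/n = 2734.4 − 2418.5175 = 315.8825
b = Sxy/Sxx = 315.8825/102.75 = 3.074282
a = ȳ − b·x̄ = 49.3575 − 3.074282·12.25 = 11.697543
ŷ(3) = a + b·3 = 11.697543 + 3.074282·3 = 20.920389

20.9204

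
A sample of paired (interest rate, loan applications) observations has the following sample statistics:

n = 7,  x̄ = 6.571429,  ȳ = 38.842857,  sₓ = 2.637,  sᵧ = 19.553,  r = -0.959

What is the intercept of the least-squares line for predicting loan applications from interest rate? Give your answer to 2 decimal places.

85.57

b = r · sᵧ/sₓ = -0.959 · 19.553/2.637 = -7.110856
a = ȳ − b·x̄ = 38.842857 − (-7.110856)·6.571429 = 85.571342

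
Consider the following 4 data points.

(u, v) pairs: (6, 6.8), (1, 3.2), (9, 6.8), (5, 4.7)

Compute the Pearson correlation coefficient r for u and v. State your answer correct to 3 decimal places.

n = 4, Σx = 21, Σy = 21.5, Σxy = 128.7, Σx² = 143, Σy² = 124.81
Sxx = Σx² − (Σx)²/n = 143 − 110.25 = 32.75
Sxy = Σxy − (Σx)(Σy)/n = 128.7 − 112.875 = 15.825
Syy = Σy² − (Σy)²/n = 124.81 − 115.5625 = 9.2475
r = Sxy/√(Sxx·Syy) = 15.825/√(302.855625) = 15.825/17.402748 = 0.909339

0.909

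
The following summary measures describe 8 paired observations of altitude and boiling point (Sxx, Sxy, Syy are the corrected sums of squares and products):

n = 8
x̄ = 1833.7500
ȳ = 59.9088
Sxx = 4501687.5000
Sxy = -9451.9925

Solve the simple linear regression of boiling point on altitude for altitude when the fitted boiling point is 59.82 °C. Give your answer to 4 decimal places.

1876.0427

b = Sxy/Sxx = -9451.9925/4501687.5 = -0.002100
a = ȳ − b·x̄ = 59.9088 − (-0.002100)·1833.75 = 63.759043
Set a + b·x = 59.82: x = (59.82 − 63.759043) / (-0.002100) = 1876.042654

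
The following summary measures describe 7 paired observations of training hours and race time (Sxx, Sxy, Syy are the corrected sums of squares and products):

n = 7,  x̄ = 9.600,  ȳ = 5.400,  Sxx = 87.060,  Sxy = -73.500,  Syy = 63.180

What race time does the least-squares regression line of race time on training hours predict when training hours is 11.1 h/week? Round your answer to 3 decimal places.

4.134

b = Sxy/Sxx = -73.5/87.06 = -0.844245
a = ȳ − b·x̄ = 5.4 − (-0.844245)·9.6 = 13.504755
ŷ(11.1) = a + b·11.1 = 13.504755 + (-0.844245)·11.1 = 4.133632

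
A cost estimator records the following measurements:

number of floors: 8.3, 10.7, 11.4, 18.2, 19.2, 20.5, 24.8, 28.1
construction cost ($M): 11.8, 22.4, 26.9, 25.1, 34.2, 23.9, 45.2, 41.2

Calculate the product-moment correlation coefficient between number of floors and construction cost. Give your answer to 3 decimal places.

n = 8, Σx = 141.2, Σy = 230.7, Σxy = 4526.37, Σx² = 2838.12, Σy² = 7475.95
Sxx = Σx² − (Σx)²/n = 2838.12 − 2492.18 = 345.94
Sxy = Σxy − (Σx)(Σy)/n = 4526.37 − 4071.855 = 454.515
Syy = Σy² − (Σy)²/n = 7475.95 − 6652.81125 = 823.13875
r = Sxy/√(Sxx·Syy) = 454.515/√(284756.619175) = 454.515/533.625917 = 0.851748

0.852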